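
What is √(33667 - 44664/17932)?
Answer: √676565371585/4483 ≈ 183.48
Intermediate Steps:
√(33667 - 44664/17932) = √(33667 - 44664*1/17932) = √(33667 - 11166/4483) = √(150917995/4483) = √676565371585/4483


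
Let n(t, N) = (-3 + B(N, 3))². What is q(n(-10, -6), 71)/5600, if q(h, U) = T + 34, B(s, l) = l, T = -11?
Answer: 23/5600 ≈ 0.0041071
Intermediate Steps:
n(t, N) = 0 (n(t, N) = (-3 + 3)² = 0² = 0)
q(h, U) = 23 (q(h, U) = -11 + 34 = 23)
q(n(-10, -6), 71)/5600 = 23/5600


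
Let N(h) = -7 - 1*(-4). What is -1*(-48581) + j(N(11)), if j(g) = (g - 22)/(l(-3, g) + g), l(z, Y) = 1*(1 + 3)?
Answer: 48556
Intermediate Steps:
N(h) = -3 (N(h) = -7 + 4 = -3)
l(z, Y) = 4 (l(z, Y) = 1*4 = 4)
j(g) = (-22 + g)/(4 + g) (j(g) = (g - 22)/(4 + g) = (-22 + g)/(4 + g))
-1*(-48581) + j(N(11)) = -1*(-48581) + (-22 - 3)/(4 - 3) = 48581 - 25/1 = 48581 + 1*(-25) = 48581 - 25 = 48556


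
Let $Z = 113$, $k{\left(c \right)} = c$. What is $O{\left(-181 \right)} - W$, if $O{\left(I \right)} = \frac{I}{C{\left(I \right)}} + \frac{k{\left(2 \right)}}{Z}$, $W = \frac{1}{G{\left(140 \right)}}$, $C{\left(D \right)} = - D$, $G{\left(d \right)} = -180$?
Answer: $- \frac{19867}{20340} \approx -0.97675$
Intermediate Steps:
$W = - \frac{1}{180}$ ($W = \frac{1}{-180} = - \frac{1}{180} \approx -0.0055556$)
$O{\left(I \right)} = - \frac{111}{113}$ ($O{\left(I \right)} = \frac{I}{\left(-1\right) I} + \frac{2}{113} = I \left(- \frac{1}{I}\right) + 2 \cdot \frac{1}{113} = -1 + \frac{2}{113} = - \frac{111}{113}$)
$O{\left(-181 \right)} - W = - \frac{111}{113} - - \frac{1}{180} = - \frac{111}{113} + \frac{1}{180} = - \frac{19867}{20340}$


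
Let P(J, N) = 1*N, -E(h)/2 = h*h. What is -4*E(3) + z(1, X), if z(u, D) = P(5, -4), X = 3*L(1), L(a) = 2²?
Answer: 68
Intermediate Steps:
L(a) = 4
E(h) = -2*h² (E(h) = -2*h*h = -2*h²)
P(J, N) = N
X = 12 (X = 3*4 = 12)
z(u, D) = -4
-4*E(3) + z(1, X) = -(-8)*3² - 4 = -(-8)*9 - 4 = -4*(-18) - 4 = 72 - 4 = 68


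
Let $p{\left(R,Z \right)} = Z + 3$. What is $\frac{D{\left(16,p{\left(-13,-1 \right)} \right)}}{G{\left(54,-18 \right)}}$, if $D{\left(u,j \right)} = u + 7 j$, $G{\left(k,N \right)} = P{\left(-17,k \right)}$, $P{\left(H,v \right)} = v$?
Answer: $\frac{5}{9} \approx 0.55556$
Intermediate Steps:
$G{\left(k,N \right)} = k$
$p{\left(R,Z \right)} = 3 + Z$
$\frac{D{\left(16,p{\left(-13,-1 \right)} \right)}}{G{\left(54,-18 \right)}} = \frac{16 + 7 \left(3 - 1\right)}{54} = \left(16 + 7 \cdot 2\right) \frac{1}{54} = \left(16 + 14\right) \frac{1}{54} = 30 \cdot \frac{1}{54} = \frac{5}{9}$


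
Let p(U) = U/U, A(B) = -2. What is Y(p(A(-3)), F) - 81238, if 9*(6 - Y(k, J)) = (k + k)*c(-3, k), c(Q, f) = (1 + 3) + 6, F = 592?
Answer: -731108/9 ≈ -81234.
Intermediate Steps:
c(Q, f) = 10 (c(Q, f) = 4 + 6 = 10)
p(U) = 1
Y(k, J) = 6 - 20*k/9 (Y(k, J) = 6 - (k + k)*10/9 = 6 - 2*k*10/9 = 6 - 20*k/9)
Y(p(A(-3)), F) - 81238 = (6 - 20/9*1) - 81238 = (6 - 20/9) - 81238 = 34/9 - 81238 = -731108/9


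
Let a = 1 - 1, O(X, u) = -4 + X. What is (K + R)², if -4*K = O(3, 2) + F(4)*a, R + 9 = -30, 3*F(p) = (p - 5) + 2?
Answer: 24025/16 ≈ 1501.6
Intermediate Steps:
a = 0
F(p) = -1 + p/3 (F(p) = ((p - 5) + 2)/3 = ((-5 + p) + 2)/3 = (-3 + p)/3 = -1 + p/3)
R = -39 (R = -9 - 30 = -39)
K = ¼ (K = -((-4 + 3) + (-1 + (⅓)*4)*0)/4 = -(-1 + (-1 + 4/3)*0)/4 = -(-1 + (⅓)*0)/4 = -(-1 + 0)/4 = -¼*(-1) = ¼ ≈ 0.25000)
(K + R)² = (¼ - 39)² = (-155/4)² = 24025/16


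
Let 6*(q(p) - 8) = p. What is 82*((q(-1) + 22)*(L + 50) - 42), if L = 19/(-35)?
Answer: 4114063/35 ≈ 1.1754e+5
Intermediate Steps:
q(p) = 8 + p/6
L = -19/35 (L = 19*(-1/35) = -19/35 ≈ -0.54286)
82*((q(-1) + 22)*(L + 50) - 42) = 82*(((8 + (⅙)*(-1)) + 22)*(-19/35 + 50) - 42) = 82*(((8 - ⅙) + 22)*(1731/35) - 42) = 82*((47/6 + 22)*(1731/35) - 42) = 82*((179/6)*(1731/35) - 42) = 82*(103283/70 - 42) = 82*(100343/70) = 4114063/35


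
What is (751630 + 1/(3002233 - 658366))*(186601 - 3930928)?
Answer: -2198819527569427999/781289 ≈ -2.8143e+12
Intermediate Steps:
(751630 + 1/(3002233 - 658366))*(186601 - 3930928) = (751630 + 1/2343867)*(-3744327) = (1761720753211/2343867)*(-3744327) = -2198819527569427999/781289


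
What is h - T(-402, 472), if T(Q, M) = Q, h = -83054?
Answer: -82652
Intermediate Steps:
h - T(-402, 472) = -83054 - 1*(-402) = -83054 + 402 = -82652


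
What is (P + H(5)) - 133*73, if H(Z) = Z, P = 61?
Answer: -9643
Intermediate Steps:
(P + H(5)) - 133*73 = (61 + 5) - 133*73 = 66 - 9709 = -9643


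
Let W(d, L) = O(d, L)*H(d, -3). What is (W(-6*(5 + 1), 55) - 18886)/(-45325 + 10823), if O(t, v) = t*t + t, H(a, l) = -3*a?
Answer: -58597/17251 ≈ -3.3967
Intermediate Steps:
O(t, v) = t + t² (O(t, v) = t² + t = t + t²)
W(d, L) = -3*d²*(1 + d) (W(d, L) = (d*(1 + d))*(-3*d) = -3*d²*(1 + d))
(W(-6*(5 + 1), 55) - 18886)/(-45325 + 10823) = (3*(-6*(5 + 1))²*(-1 - (-6)*(5 + 1)) - 18886)/(-45325 + 10823) = (3*(-6*6)²*(-1 - (-6)*6) - 18886)/(-34502) = (3*(-36)²*(-1 - 1*(-36)) - 18886)*(-1/34502) = (3*1296*(-1 + 36) - 18886)*(-1/34502) = (3*1296*35 - 18886)*(-1/34502) = (136080 - 18886)*(-1/34502) = 117194*(-1/34502) = -58597/17251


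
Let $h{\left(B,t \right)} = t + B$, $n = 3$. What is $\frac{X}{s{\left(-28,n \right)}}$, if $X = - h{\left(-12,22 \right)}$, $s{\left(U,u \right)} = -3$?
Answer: $\frac{10}{3} \approx 3.3333$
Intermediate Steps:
$h{\left(B,t \right)} = B + t$
$X = -10$ ($X = - (-12 + 22) = \left(-1\right) 10 = -10$)
$\frac{X}{s{\left(-28,n \right)}} = - \frac{10}{-3} = \left(-10\right) \left(- \frac{1}{3}\right) = \frac{10}{3}$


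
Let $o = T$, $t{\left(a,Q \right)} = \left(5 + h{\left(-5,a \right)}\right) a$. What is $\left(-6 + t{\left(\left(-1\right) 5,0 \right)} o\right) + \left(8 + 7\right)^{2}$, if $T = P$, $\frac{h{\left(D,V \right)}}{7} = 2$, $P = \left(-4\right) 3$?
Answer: $1359$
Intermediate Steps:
$P = -12$
$h{\left(D,V \right)} = 14$ ($h{\left(D,V \right)} = 7 \cdot 2 = 14$)
$t{\left(a,Q \right)} = 19 a$ ($t{\left(a,Q \right)} = \left(5 + 14\right) a = 19 a$)
$T = -12$
$o = -12$
$\left(-6 + t{\left(\left(-1\right) 5,0 \right)} o\right) + \left(8 + 7\right)^{2} = \left(-6 + 19 \left(\left(-1\right) 5\right) \left(-12\right)\right) + \left(8 + 7\right)^{2} = \left(-6 + 19 \left(-5\right) \left(-12\right)\right) + 15^{2} = \left(-6 - -1140\right) + 225 = \left(-6 + 1140\right) + 225 = 1134 + 225 = 1359$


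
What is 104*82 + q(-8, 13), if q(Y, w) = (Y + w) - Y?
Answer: 8541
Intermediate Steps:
q(Y, w) = w
104*82 + q(-8, 13) = 104*82 + 13 = 8528 + 13 = 8541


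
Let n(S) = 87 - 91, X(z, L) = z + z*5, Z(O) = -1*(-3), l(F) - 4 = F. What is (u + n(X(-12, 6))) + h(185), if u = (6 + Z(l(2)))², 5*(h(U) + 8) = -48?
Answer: 297/5 ≈ 59.400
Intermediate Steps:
l(F) = 4 + F
Z(O) = 3
h(U) = -88/5 (h(U) = -8 + (⅕)*(-48) = -8 - 48/5 = -88/5)
X(z, L) = 6*z (X(z, L) = z + 5*z = 6*z)
n(S) = -4
u = 81 (u = (6 + 3)² = 9² = 81)
(u + n(X(-12, 6))) + h(185) = (81 - 4) - 88/5 = 77 - 88/5 = 297/5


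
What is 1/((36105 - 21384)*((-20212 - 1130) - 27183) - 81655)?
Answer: -1/714418180 ≈ -1.3997e-9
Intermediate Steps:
1/((36105 - 21384)*((-20212 - 1130) - 27183) - 81655) = 1/(14721*(-21342 - 27183) - 81655) = 1/(14721*(-48525) - 81655) = 1/(-714336525 - 81655) = 1/(-714418180) = -1/714418180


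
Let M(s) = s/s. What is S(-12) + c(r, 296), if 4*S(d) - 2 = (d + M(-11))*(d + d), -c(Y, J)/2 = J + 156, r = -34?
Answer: -1675/2 ≈ -837.50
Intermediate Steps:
c(Y, J) = -312 - 2*J (c(Y, J) = -2*(J + 156) = -2*(156 + J) = -312 - 2*J)
M(s) = 1
S(d) = ½ + d*(1 + d)/2 (S(d) = ½ + ((d + 1)*(d + d))/4 = ½ + ((1 + d)*(2*d))/4 = ½ + (2*d*(1 + d))/4 = ½ + d*(1 + d)/2)
S(-12) + c(r, 296) = (½ + (½)*(-12) + (½)*(-12)²) + (-312 - 2*296) = (½ - 6 + (½)*144) + (-312 - 592) = (½ - 6 + 72) - 904 = 133/2 - 904 = -1675/2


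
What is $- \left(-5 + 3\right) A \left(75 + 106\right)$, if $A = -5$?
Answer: $-1810$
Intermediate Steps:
$- \left(-5 + 3\right) A \left(75 + 106\right) = - \left(-5 + 3\right) \left(-5\right) \left(75 + 106\right) = - \left(-2\right) \left(-5\right) 181 = - 10 \cdot 181 = \left(-1\right) 1810 = -1810$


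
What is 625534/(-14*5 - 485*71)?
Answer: -625534/34505 ≈ -18.129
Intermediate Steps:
625534/(-14*5 - 485*71) = 625534/(-70 - 34435) = 625534/(-34505) = 625534*(-1/34505) = -625534/34505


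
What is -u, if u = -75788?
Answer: 75788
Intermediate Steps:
-u = -1*(-75788) = 75788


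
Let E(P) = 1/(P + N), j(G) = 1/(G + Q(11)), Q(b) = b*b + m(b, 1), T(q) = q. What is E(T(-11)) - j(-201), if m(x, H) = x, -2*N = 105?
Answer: -11/8763 ≈ -0.0012553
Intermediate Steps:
N = -105/2 (N = -½*105 = -105/2 ≈ -52.500)
Q(b) = b + b² (Q(b) = b*b + b = b² + b = b + b²)
j(G) = 1/(132 + G) (j(G) = 1/(G + 11*(1 + 11)) = 1/(G + 11*12) = 1/(G + 132) = 1/(132 + G))
E(P) = 1/(-105/2 + P) (E(P) = 1/(P - 105/2) = 1/(-105/2 + P))
E(T(-11)) - j(-201) = 2/(-105 + 2*(-11)) - 1/(132 - 201) = 2/(-105 - 22) - 1/(-69) = 2/(-127) - 1*(-1/69) = 2*(-1/127) + 1/69 = -2/127 + 1/69 = -11/8763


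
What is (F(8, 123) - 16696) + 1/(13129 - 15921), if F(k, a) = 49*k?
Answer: -45520769/2792 ≈ -16304.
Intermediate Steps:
(F(8, 123) - 16696) + 1/(13129 - 15921) = (49*8 - 16696) + 1/(13129 - 15921) = (392 - 16696) + 1/(-2792) = -16304 - 1/2792 = -45520769/2792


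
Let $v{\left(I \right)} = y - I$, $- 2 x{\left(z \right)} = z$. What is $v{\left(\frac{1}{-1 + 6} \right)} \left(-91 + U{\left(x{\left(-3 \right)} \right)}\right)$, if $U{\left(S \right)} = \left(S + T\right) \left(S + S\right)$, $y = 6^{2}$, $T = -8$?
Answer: $- \frac{39559}{10} \approx -3955.9$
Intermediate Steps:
$y = 36$
$x{\left(z \right)} = - \frac{z}{2}$
$U{\left(S \right)} = 2 S \left(-8 + S\right)$ ($U{\left(S \right)} = \left(S - 8\right) \left(S + S\right) = \left(-8 + S\right) 2 S = 2 S \left(-8 + S\right)$)
$v{\left(I \right)} = 36 - I$
$v{\left(\frac{1}{-1 + 6} \right)} \left(-91 + U{\left(x{\left(-3 \right)} \right)}\right) = \left(36 - \frac{1}{-1 + 6}\right) \left(-91 + 2 \left(\left(- \frac{1}{2}\right) \left(-3\right)\right) \left(-8 - - \frac{3}{2}\right)\right) = \left(36 - \frac{1}{5}\right) \left(-91 + 2 \cdot \frac{3}{2} \left(-8 + \frac{3}{2}\right)\right) = \left(36 - \frac{1}{5}\right) \left(-91 + 2 \cdot \frac{3}{2} \left(- \frac{13}{2}\right)\right) = \left(36 - \frac{1}{5}\right) \left(-91 - \frac{39}{2}\right) = \frac{179}{5} \left(- \frac{221}{2}\right) = - \frac{39559}{10}$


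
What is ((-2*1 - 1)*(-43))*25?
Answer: 3225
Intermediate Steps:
((-2*1 - 1)*(-43))*25 = ((-2 - 1)*(-43))*25 = -3*(-43)*25 = 129*25 = 3225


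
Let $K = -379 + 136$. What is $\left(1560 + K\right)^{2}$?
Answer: $1734489$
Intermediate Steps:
$K = -243$
$\left(1560 + K\right)^{2} = \left(1560 - 243\right)^{2} = 1317^{2} = 1734489$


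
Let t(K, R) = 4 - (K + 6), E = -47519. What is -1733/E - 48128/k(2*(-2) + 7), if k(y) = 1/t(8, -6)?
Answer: 22869946053/47519 ≈ 4.8128e+5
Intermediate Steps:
t(K, R) = -2 - K (t(K, R) = 4 - (6 + K) = 4 + (-6 - K) = -2 - K)
k(y) = -⅒ (k(y) = 1/(-2 - 1*8) = 1/(-2 - 8) = 1/(-10) = -⅒)
-1733/E - 48128/k(2*(-2) + 7) = -1733/(-47519) - 48128/(-⅒) = -1733*(-1/47519) - 48128*(-10) = 1733/47519 + 481280 = 22869946053/47519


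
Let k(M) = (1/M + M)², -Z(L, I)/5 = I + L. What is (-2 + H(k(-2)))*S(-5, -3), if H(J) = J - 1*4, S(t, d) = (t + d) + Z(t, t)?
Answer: 21/2 ≈ 10.500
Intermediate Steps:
Z(L, I) = -5*I - 5*L (Z(L, I) = -5*(I + L) = -5*I - 5*L)
S(t, d) = d - 9*t (S(t, d) = (t + d) + (-5*t - 5*t) = (d + t) - 10*t = d - 9*t)
k(M) = (M + 1/M)²
H(J) = -4 + J (H(J) = J - 4 = -4 + J)
(-2 + H(k(-2)))*S(-5, -3) = (-2 + (-4 + (1 + (-2)²)²/(-2)²))*(-3 - 9*(-5)) = (-2 + (-4 + (1 + 4)²/4))*(-3 + 45) = (-2 + (-4 + (¼)*5²))*42 = (-2 + (-4 + (¼)*25))*42 = (-2 + (-4 + 25/4))*42 = (-2 + 9/4)*42 = (¼)*42 = 21/2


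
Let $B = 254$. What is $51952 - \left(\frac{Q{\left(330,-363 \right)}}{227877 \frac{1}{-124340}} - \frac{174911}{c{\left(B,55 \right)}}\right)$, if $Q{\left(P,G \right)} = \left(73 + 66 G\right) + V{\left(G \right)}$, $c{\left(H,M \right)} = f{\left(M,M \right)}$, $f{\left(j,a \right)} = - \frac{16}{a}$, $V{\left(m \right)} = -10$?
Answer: $- \frac{683439893807}{1215344} \approx -5.6234 \cdot 10^{5}$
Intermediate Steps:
$c{\left(H,M \right)} = - \frac{16}{M}$
$Q{\left(P,G \right)} = 63 + 66 G$ ($Q{\left(P,G \right)} = \left(73 + 66 G\right) - 10 = 63 + 66 G$)
$51952 - \left(\frac{Q{\left(330,-363 \right)}}{227877 \frac{1}{-124340}} - \frac{174911}{c{\left(B,55 \right)}}\right) = 51952 - \left(\frac{63 + 66 \left(-363\right)}{227877 \frac{1}{-124340}} - \frac{174911}{\left(-16\right) \frac{1}{55}}\right) = 51952 - \left(\frac{63 - 23958}{227877 \left(- \frac{1}{124340}\right)} - \frac{174911}{\left(-16\right) \frac{1}{55}}\right) = 51952 - \left(- \frac{23895}{- \frac{227877}{124340}} - \frac{174911}{- \frac{16}{55}}\right) = 51952 - \left(\left(-23895\right) \left(- \frac{124340}{227877}\right) - - \frac{9620105}{16}\right) = 51952 - \left(\frac{990368100}{75959} + \frac{9620105}{16}\right) = 51952 - \frac{746579445295}{1215344} = - \frac{683439893807}{1215344}$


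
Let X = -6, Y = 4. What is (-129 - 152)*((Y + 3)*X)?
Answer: 11802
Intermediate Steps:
(-129 - 152)*((Y + 3)*X) = (-129 - 152)*((4 + 3)*(-6)) = -1967*(-6) = -281*(-42) = 11802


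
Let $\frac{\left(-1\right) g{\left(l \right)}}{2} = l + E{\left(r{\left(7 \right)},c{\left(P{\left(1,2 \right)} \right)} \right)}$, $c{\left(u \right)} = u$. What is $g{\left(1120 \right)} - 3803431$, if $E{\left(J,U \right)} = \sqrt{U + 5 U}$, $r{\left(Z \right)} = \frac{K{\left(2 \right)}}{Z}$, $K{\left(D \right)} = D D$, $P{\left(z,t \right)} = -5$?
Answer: $-3805671 - 2 i \sqrt{30} \approx -3.8057 \cdot 10^{6} - 10.954 i$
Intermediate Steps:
$K{\left(D \right)} = D^{2}$
$r{\left(Z \right)} = \frac{4}{Z}$ ($r{\left(Z \right)} = \frac{2^{2}}{Z} = \frac{4}{Z}$)
$E{\left(J,U \right)} = \sqrt{6} \sqrt{U}$ ($E{\left(J,U \right)} = \sqrt{6 U} = \sqrt{6} \sqrt{U}$)
$g{\left(l \right)} = - 2 l - 2 i \sqrt{30}$ ($g{\left(l \right)} = - 2 \left(l + \sqrt{6} \sqrt{-5}\right) = - 2 \left(l + \sqrt{6} i \sqrt{5}\right) = - 2 \left(l + i \sqrt{30}\right) = - 2 l - 2 i \sqrt{30}$)
$g{\left(1120 \right)} - 3803431 = \left(\left(-2\right) 1120 - 2 i \sqrt{30}\right) - 3803431 = \left(-2240 - 2 i \sqrt{30}\right) - 3803431 = -3805671 - 2 i \sqrt{30}$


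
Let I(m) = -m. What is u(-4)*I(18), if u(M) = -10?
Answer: 180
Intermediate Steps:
u(-4)*I(18) = -(-10)*18 = -10*(-18) = 180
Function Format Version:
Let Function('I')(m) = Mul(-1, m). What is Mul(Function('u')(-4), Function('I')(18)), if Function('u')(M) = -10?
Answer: 180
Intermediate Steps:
Mul(Function('u')(-4), Function('I')(18)) = Mul(-10, Mul(-1, 18)) = Mul(-10, -18) = 180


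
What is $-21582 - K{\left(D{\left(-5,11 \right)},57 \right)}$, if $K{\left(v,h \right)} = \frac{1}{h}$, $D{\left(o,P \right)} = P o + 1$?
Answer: $- \frac{1230175}{57} \approx -21582.0$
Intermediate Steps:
$D{\left(o,P \right)} = 1 + P o$
$-21582 - K{\left(D{\left(-5,11 \right)},57 \right)} = -21582 - \frac{1}{57} = - \frac{1230175}{57}$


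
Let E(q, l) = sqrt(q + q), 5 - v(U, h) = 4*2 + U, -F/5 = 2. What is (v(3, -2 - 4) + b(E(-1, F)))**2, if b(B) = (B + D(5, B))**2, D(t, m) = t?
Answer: 89 + 340*I*sqrt(2) ≈ 89.0 + 480.83*I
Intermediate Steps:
F = -10 (F = -5*2 = -10)
v(U, h) = -3 - U (v(U, h) = 5 - (4*2 + U) = 5 - (8 + U) = 5 + (-8 - U) = -3 - U)
E(q, l) = sqrt(2)*sqrt(q) (E(q, l) = sqrt(2*q) = sqrt(2)*sqrt(q))
b(B) = (5 + B)**2 (b(B) = (B + 5)**2 = (5 + B)**2)
(v(3, -2 - 4) + b(E(-1, F)))**2 = ((-3 - 1*3) + (5 + sqrt(2)*sqrt(-1))**2)**2 = ((-3 - 3) + (5 + sqrt(2)*I)**2)**2 = (-6 + (5 + I*sqrt(2))**2)**2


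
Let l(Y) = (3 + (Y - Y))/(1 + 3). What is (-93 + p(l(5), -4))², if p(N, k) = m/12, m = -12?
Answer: 8836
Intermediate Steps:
l(Y) = ¾ (l(Y) = (3 + 0)/4 = 3*(¼) = ¾)
p(N, k) = -1 (p(N, k) = -12/12 = -12*1/12 = -1)
(-93 + p(l(5), -4))² = (-93 - 1)² = (-94)² = 8836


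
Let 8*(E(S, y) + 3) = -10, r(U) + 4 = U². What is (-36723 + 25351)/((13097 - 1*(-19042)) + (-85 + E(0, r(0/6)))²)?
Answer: -181952/641673 ≈ -0.28356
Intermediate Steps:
r(U) = -4 + U²
E(S, y) = -17/4 (E(S, y) = -3 + (⅛)*(-10) = -3 - 5/4 = -17/4)
(-36723 + 25351)/((13097 - 1*(-19042)) + (-85 + E(0, r(0/6)))²) = (-36723 + 25351)/((13097 - 1*(-19042)) + (-85 - 17/4)²) = -11372/((13097 + 19042) + (-357/4)²) = -11372/(32139 + 127449/16) = -11372/641673/16 = -11372*16/641673 = -181952/641673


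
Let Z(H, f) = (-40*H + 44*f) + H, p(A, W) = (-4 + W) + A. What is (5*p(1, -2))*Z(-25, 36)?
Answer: -63975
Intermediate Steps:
p(A, W) = -4 + A + W
Z(H, f) = -39*H + 44*f
(5*p(1, -2))*Z(-25, 36) = (5*(-4 + 1 - 2))*(-39*(-25) + 44*36) = (5*(-5))*(975 + 1584) = -25*2559 = -63975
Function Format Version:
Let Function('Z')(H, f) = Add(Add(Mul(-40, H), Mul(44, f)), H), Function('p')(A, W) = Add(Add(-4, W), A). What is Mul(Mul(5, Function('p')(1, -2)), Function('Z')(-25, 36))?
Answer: -63975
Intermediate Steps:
Function('p')(A, W) = Add(-4, A, W)
Function('Z')(H, f) = Add(Mul(-39, H), Mul(44, f))
Mul(Mul(5, Function('p')(1, -2)), Function('Z')(-25, 36)) = Mul(Mul(5, Add(-4, 1, -2)), Add(Mul(-39, -25), Mul(44, 36))) = Mul(Mul(5, -5), Add(975, 1584)) = Mul(-25, 2559) = -63975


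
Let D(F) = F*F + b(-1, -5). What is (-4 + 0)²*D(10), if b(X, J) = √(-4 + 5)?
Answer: 1616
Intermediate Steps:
b(X, J) = 1 (b(X, J) = √1 = 1)
D(F) = 1 + F² (D(F) = F*F + 1 = F² + 1 = 1 + F²)
(-4 + 0)²*D(10) = (-4 + 0)²*(1 + 10²) = (-4)²*(1 + 100) = 16*101 = 1616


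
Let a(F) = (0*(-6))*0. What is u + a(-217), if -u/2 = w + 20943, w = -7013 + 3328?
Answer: -34516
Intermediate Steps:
a(F) = 0 (a(F) = 0*0 = 0)
w = -3685
u = -34516 (u = -2*(-3685 + 20943) = -2*17258 = -34516)
u + a(-217) = -34516 + 0 = -34516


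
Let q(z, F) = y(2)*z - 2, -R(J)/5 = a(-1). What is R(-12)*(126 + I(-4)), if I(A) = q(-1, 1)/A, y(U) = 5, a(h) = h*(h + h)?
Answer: -2555/2 ≈ -1277.5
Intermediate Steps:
a(h) = 2*h² (a(h) = h*(2*h) = 2*h²)
R(J) = -10 (R(J) = -10*(-1)² = -10)
q(z, F) = -2 + 5*z (q(z, F) = 5*z - 2 = -2 + 5*z)
I(A) = -7/A (I(A) = (-2 + 5*(-1))/A = (-2 - 5)/A = -7/A)
R(-12)*(126 + I(-4)) = -10*(126 - 7/(-4)) = -10*(126 - 7*(-¼)) = -10*(126 + 7/4) = -10*511/4 = -2555/2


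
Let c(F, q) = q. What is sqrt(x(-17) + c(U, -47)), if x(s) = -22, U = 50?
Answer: I*sqrt(69) ≈ 8.3066*I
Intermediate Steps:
sqrt(x(-17) + c(U, -47)) = sqrt(-22 - 47) = sqrt(-69) = I*sqrt(69)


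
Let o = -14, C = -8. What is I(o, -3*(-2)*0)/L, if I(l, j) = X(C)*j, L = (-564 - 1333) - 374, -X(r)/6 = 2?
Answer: 0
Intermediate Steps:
X(r) = -12 (X(r) = -6*2 = -12)
L = -2271 (L = -1897 - 374 = -2271)
I(l, j) = -12*j
I(o, -3*(-2)*0)/L = -12*(-3*(-2))*0/(-2271) = -72*0*(-1/2271) = -12*0*(-1/2271) = 0*(-1/2271) = 0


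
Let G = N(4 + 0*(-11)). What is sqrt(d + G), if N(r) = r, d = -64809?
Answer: I*sqrt(64805) ≈ 254.57*I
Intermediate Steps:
G = 4 (G = 4 + 0*(-11) = 4 + 0 = 4)
sqrt(d + G) = sqrt(-64809 + 4) = sqrt(-64805) = I*sqrt(64805)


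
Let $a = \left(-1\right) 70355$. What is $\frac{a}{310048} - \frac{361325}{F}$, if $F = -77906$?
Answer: $\frac{53273508485}{12077299744} \approx 4.411$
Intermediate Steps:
$a = -70355$
$\frac{a}{310048} - \frac{361325}{F} = - \frac{70355}{310048} - \frac{361325}{-77906} = \left(-70355\right) \frac{1}{310048} - - \frac{361325}{77906} = - \frac{70355}{310048} + \frac{361325}{77906} = \frac{53273508485}{12077299744}$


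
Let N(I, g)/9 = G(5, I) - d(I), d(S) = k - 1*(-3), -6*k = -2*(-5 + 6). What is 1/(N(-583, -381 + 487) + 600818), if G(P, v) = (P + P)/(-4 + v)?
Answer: 587/352662466 ≈ 1.6645e-6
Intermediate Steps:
G(P, v) = 2*P/(-4 + v) (G(P, v) = (2*P)/(-4 + v) = 2*P/(-4 + v))
k = 1/3 (k = -(-1)*(-5 + 6)/3 = -(-1)/3 = -1/6*(-2) = 1/3 ≈ 0.33333)
d(S) = 10/3 (d(S) = 1/3 - 1*(-3) = 1/3 + 3 = 10/3)
N(I, g) = -30 + 90/(-4 + I) (N(I, g) = 9*(2*5/(-4 + I) - 1*10/3) = 9*(10/(-4 + I) - 10/3) = 9*(-10/3 + 10/(-4 + I)) = -30 + 90/(-4 + I))
1/(N(-583, -381 + 487) + 600818) = 1/(30*(7 - 1*(-583))/(-4 - 583) + 600818) = 1/(30*(7 + 583)/(-587) + 600818) = 1/(30*(-1/587)*590 + 600818) = 1/(-17700/587 + 600818) = 1/(352662466/587) = 587/352662466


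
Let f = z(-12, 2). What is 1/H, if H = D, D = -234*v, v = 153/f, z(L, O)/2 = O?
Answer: -2/17901 ≈ -0.00011173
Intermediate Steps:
z(L, O) = 2*O
f = 4 (f = 2*2 = 4)
v = 153/4 ≈ 38.250
D = -17901/2 (D = -234*153/4 = -17901/2 ≈ -8950.5)
H = -17901/2 ≈ -8950.5
1/H = 1/(-17901/2) = -2/17901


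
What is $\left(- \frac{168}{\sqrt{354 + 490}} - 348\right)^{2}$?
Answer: $\frac{25560000}{211} + \frac{58464 \sqrt{211}}{211} \approx 1.2516 \cdot 10^{5}$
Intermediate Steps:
$\left(- \frac{168}{\sqrt{354 + 490}} - 348\right)^{2} = \left(- \frac{168}{\sqrt{844}} - 348\right)^{2} = \left(- \frac{168}{2 \sqrt{211}} - 348\right)^{2} = \left(- 168 \frac{\sqrt{211}}{422} - 348\right)^{2} = \left(- \frac{84 \sqrt{211}}{211} - 348\right)^{2} = \left(-348 - \frac{84 \sqrt{211}}{211}\right)^{2}$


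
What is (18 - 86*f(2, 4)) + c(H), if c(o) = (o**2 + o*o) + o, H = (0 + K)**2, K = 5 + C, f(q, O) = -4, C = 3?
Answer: 8618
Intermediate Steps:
K = 8 (K = 5 + 3 = 8)
H = 64 (H = (0 + 8)**2 = 8**2 = 64)
c(o) = o + 2*o**2 (c(o) = (o**2 + o**2) + o = 2*o**2 + o = o + 2*o**2)
(18 - 86*f(2, 4)) + c(H) = (18 - 86*(-4)) + 64*(1 + 2*64) = (18 + 344) + 64*(1 + 128) = 362 + 64*129 = 362 + 8256 = 8618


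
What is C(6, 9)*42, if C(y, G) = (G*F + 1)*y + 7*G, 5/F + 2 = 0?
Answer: -2772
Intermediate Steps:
F = -5/2 (F = 5/(-2 + 0) = 5/(-2) = 5*(-½) = -5/2 ≈ -2.5000)
C(y, G) = 7*G + y*(1 - 5*G/2) (C(y, G) = (G*(-5/2) + 1)*y + 7*G = (-5*G/2 + 1)*y + 7*G = (1 - 5*G/2)*y + 7*G = y*(1 - 5*G/2) + 7*G = 7*G + y*(1 - 5*G/2))
C(6, 9)*42 = (6 + 7*9 - 5/2*9*6)*42 = (6 + 63 - 135)*42 = -66*42 = -2772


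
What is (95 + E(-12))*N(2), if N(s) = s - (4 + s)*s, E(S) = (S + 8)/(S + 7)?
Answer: -958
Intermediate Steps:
E(S) = (8 + S)/(7 + S)
N(s) = s - s*(4 + s)
(95 + E(-12))*N(2) = (95 + (8 - 12)/(7 - 12))*(-1*2*(3 + 2)) = (95 - 4/(-5))*(-1*2*5) = (95 - ⅕*(-4))*(-10) = (95 + ⅘)*(-10) = (479/5)*(-10) = -958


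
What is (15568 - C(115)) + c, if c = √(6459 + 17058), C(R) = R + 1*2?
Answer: 15451 + 3*√2613 ≈ 15604.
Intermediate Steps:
C(R) = 2 + R (C(R) = R + 2 = 2 + R)
c = 3*√2613 (c = √23517 = 3*√2613 ≈ 153.35)
(15568 - C(115)) + c = (15568 - (2 + 115)) + 3*√2613 = (15568 - 1*117) + 3*√2613 = (15568 - 117) + 3*√2613 = 15451 + 3*√2613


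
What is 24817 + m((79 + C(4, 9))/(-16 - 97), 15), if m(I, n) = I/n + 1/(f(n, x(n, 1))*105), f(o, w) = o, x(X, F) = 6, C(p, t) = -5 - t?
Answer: 4416798863/177975 ≈ 24817.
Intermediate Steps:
m(I, n) = 1/(105*n) + I/n (m(I, n) = I/n + 1/(n*105) = I/n + (1/105)/n = I/n + 1/(105*n) = 1/(105*n) + I/n)
24817 + m((79 + C(4, 9))/(-16 - 97), 15) = 24817 + (1/105 + (79 + (-5 - 1*9))/(-16 - 97))/15 = 24817 + (1/105 + (79 + (-5 - 9))/(-113))/15 = 24817 + (1/105 + (79 - 14)*(-1/113))/15 = 24817 + (1/105 + 65*(-1/113))/15 = 24817 + (1/105 - 65/113)/15 = 24817 + (1/15)*(-6712/11865) = 24817 - 6712/177975 = 4416798863/177975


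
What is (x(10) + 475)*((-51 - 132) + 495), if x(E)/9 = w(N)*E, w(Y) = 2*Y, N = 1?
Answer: 204360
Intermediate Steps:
x(E) = 18*E (x(E) = 9*((2*1)*E) = 9*(2*E) = 18*E)
(x(10) + 475)*((-51 - 132) + 495) = (18*10 + 475)*((-51 - 132) + 495) = (180 + 475)*(-183 + 495) = 655*312 = 204360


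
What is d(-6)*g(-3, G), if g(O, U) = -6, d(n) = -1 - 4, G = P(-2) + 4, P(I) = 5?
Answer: 30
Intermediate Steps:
G = 9 (G = 5 + 4 = 9)
d(n) = -5
d(-6)*g(-3, G) = -5*(-6) = 30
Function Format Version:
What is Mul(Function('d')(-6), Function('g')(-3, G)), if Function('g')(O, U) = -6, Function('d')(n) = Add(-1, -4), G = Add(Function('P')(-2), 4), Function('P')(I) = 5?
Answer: 30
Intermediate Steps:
G = 9 (G = Add(5, 4) = 9)
Function('d')(n) = -5
Mul(Function('d')(-6), Function('g')(-3, G)) = Mul(-5, -6) = 30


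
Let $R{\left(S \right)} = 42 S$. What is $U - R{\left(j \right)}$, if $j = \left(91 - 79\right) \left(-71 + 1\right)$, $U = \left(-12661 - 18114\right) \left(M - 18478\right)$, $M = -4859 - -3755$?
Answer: $602671330$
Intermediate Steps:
$M = -1104$ ($M = -4859 + 3755 = -1104$)
$U = 602636050$ ($U = \left(-12661 - 18114\right) \left(-1104 - 18478\right) = \left(-30775\right) \left(-19582\right) = 602636050$)
$j = -840$ ($j = 12 \left(-70\right) = -840$)
$U - R{\left(j \right)} = 602636050 - 42 \left(-840\right) = 602636050 - -35280 = 602636050 + 35280 = 602671330$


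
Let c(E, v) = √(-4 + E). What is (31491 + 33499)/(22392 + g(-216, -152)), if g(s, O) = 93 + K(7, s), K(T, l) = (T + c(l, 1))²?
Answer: 362546715/124489429 - 454930*I*√55/124489429 ≈ 2.9123 - 0.027102*I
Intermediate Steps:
K(T, l) = (T + √(-4 + l))²
g(s, O) = 93 + (7 + √(-4 + s))²
(31491 + 33499)/(22392 + g(-216, -152)) = (31491 + 33499)/(22392 + (93 + (7 + √(-4 - 216))²)) = 64990/(22392 + (93 + (7 + √(-220))²)) = 64990/(22392 + (93 + (7 + 2*I*√55)²)) = 64990/(22485 + (7 + 2*I*√55)²)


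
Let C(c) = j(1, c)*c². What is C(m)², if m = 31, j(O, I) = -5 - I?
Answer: 1196883216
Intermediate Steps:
C(c) = c²*(-5 - c) (C(c) = (-5 - c)*c² = c²*(-5 - c))
C(m)² = (31²*(-5 - 1*31))² = (961*(-5 - 31))² = (961*(-36))² = (-34596)² = 1196883216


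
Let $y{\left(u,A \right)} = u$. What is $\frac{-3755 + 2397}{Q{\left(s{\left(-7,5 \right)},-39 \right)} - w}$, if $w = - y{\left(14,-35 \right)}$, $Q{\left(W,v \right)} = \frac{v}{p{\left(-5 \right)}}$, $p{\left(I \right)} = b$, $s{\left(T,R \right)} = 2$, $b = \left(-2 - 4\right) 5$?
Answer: $- \frac{13580}{153} \approx -88.758$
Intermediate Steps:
$b = -30$ ($b = \left(-6\right) 5 = -30$)
$p{\left(I \right)} = -30$
$Q{\left(W,v \right)} = - \frac{v}{30}$ ($Q{\left(W,v \right)} = \frac{v}{-30} = v \left(- \frac{1}{30}\right) = - \frac{v}{30}$)
$w = -14$ ($w = \left(-1\right) 14 = -14$)
$\frac{-3755 + 2397}{Q{\left(s{\left(-7,5 \right)},-39 \right)} - w} = \frac{-3755 + 2397}{\left(- \frac{1}{30}\right) \left(-39\right) - -14} = - \frac{1358}{\frac{13}{10} + 14} = - \frac{1358}{\frac{153}{10}} = \left(-1358\right) \frac{10}{153} = - \frac{13580}{153}$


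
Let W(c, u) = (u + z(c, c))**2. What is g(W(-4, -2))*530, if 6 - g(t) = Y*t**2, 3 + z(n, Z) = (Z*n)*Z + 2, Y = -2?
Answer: 21360191440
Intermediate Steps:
z(n, Z) = -1 + n*Z**2 (z(n, Z) = -3 + ((Z*n)*Z + 2) = -3 + (n*Z**2 + 2) = -3 + (2 + n*Z**2) = -1 + n*Z**2)
W(c, u) = (-1 + u + c**3)**2 (W(c, u) = (u + (-1 + c*c**2))**2 = (u + (-1 + c**3))**2 = (-1 + u + c**3)**2)
g(t) = 6 + 2*t**2 (g(t) = 6 - (-2)*t**2 = 6 + 2*t**2)
g(W(-4, -2))*530 = (6 + 2*((-1 - 2 + (-4)**3)**2)**2)*530 = (6 + 2*((-1 - 2 - 64)**2)**2)*530 = (6 + 2*((-67)**2)**2)*530 = (6 + 2*4489**2)*530 = (6 + 2*20151121)*530 = (6 + 40302242)*530 = 40302248*530 = 21360191440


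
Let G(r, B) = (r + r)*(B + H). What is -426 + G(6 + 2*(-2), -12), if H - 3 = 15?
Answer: -402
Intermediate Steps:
H = 18 (H = 3 + 15 = 18)
G(r, B) = 2*r*(18 + B) (G(r, B) = (r + r)*(B + 18) = (2*r)*(18 + B) = 2*r*(18 + B))
-426 + G(6 + 2*(-2), -12) = -426 + 2*(6 + 2*(-2))*(18 - 12) = -426 + 2*(6 - 4)*6 = -426 + 2*2*6 = -426 + 24 = -402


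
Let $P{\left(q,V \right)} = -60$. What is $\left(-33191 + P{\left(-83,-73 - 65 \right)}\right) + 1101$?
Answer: $-32150$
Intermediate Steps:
$\left(-33191 + P{\left(-83,-73 - 65 \right)}\right) + 1101 = \left(-33191 - 60\right) + 1101 = -33251 + 1101 = -32150$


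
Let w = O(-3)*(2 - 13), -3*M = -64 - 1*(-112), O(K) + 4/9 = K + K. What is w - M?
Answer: 782/9 ≈ 86.889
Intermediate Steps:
O(K) = -4/9 + 2*K (O(K) = -4/9 + (K + K) = -4/9 + 2*K)
M = -16 (M = -(-64 - 1*(-112))/3 = -(-64 + 112)/3 = -⅓*48 = -16)
w = 638/9 (w = (-4/9 + 2*(-3))*(2 - 13) = (-4/9 - 6)*(-11) = -58/9*(-11) = 638/9 ≈ 70.889)
w - M = 638/9 - 1*(-16) = 638/9 + 16 = 782/9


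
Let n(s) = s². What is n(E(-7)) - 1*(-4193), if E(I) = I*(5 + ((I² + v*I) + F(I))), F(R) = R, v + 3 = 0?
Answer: 230769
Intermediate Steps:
v = -3 (v = -3 + 0 = -3)
E(I) = I*(5 + I² - 2*I) (E(I) = I*(5 + ((I² - 3*I) + I)) = I*(5 + (I² - 2*I)) = I*(5 + I² - 2*I))
n(E(-7)) - 1*(-4193) = (-7*(5 + (-7)² - 2*(-7)))² - 1*(-4193) = (-7*(5 + 49 + 14))² + 4193 = (-7*68)² + 4193 = (-476)² + 4193 = 226576 + 4193 = 230769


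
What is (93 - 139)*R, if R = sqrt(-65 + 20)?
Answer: -138*I*sqrt(5) ≈ -308.58*I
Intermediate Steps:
R = 3*I*sqrt(5) (R = sqrt(-45) = 3*I*sqrt(5) ≈ 6.7082*I)
(93 - 139)*R = (93 - 139)*(3*I*sqrt(5)) = -138*I*sqrt(5)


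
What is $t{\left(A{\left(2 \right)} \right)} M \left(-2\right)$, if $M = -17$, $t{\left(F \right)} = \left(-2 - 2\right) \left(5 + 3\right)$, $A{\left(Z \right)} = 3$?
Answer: $-1088$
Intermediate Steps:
$t{\left(F \right)} = -32$ ($t{\left(F \right)} = \left(-4\right) 8 = -32$)
$t{\left(A{\left(2 \right)} \right)} M \left(-2\right) = \left(-32\right) \left(-17\right) \left(-2\right) = 544 \left(-2\right) = -1088$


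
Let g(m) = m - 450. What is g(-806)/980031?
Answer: -1256/980031 ≈ -0.0012816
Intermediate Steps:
g(m) = -450 + m
g(-806)/980031 = (-450 - 806)/980031 = -1256*1/980031 = -1256/980031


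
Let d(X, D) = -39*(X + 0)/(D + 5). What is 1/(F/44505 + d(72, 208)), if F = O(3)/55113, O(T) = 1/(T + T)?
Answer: -1044894531690/13774947628969 ≈ -0.075855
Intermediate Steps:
O(T) = 1/(2*T)
d(X, D) = -39*X/(5 + D)
F = 1/330678 (F = ((½)/3)/55113 = ((½)*(⅓))*(1/55113) = (⅙)*(1/55113) = 1/330678 ≈ 3.0241e-6)
1/(F/44505 + d(72, 208)) = 1/((1/330678)/44505 - 39*72/(5 + 208)) = 1/((1/330678)*(1/44505) - 39*72/213) = 1/(1/14716824390 - 39*72*1/213) = 1/(1/14716824390 - 936/71) = 1/(-13774947628969/1044894531690) = -1044894531690/13774947628969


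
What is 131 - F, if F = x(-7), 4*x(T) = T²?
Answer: 475/4 ≈ 118.75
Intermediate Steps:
x(T) = T²/4
F = 49/4 (F = (¼)*(-7)² = (¼)*49 = 49/4 ≈ 12.250)
131 - F = 131 - 1*49/4 = 131 - 49/4 = 475/4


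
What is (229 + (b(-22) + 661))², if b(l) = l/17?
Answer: 228251664/289 ≈ 7.8980e+5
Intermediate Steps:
b(l) = l/17 (b(l) = l*(1/17) = l/17)
(229 + (b(-22) + 661))² = (229 + ((1/17)*(-22) + 661))² = (229 + (-22/17 + 661))² = (229 + 11215/17)² = (15108/17)² = 228251664/289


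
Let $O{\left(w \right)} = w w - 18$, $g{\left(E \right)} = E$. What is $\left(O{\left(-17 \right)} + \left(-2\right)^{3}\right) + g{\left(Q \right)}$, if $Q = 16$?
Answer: $279$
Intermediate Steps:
$O{\left(w \right)} = -18 + w^{2}$ ($O{\left(w \right)} = w^{2} - 18 = -18 + w^{2}$)
$\left(O{\left(-17 \right)} + \left(-2\right)^{3}\right) + g{\left(Q \right)} = \left(\left(-18 + \left(-17\right)^{2}\right) + \left(-2\right)^{3}\right) + 16 = \left(\left(-18 + 289\right) - 8\right) + 16 = \left(271 - 8\right) + 16 = 263 + 16 = 279$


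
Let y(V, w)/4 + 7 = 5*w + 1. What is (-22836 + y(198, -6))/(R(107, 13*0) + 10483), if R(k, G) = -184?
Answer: -7660/3433 ≈ -2.2313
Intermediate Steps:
y(V, w) = -24 + 20*w (y(V, w) = -28 + 4*(5*w + 1) = -28 + 4*(1 + 5*w) = -28 + (4 + 20*w) = -24 + 20*w)
(-22836 + y(198, -6))/(R(107, 13*0) + 10483) = (-22836 + (-24 + 20*(-6)))/(-184 + 10483) = (-22836 + (-24 - 120))/10299 = (-22836 - 144)*(1/10299) = -22980*1/10299 = -7660/3433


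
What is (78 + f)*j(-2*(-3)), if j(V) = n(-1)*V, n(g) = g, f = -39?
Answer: -234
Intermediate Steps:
j(V) = -V
(78 + f)*j(-2*(-3)) = (78 - 39)*(-(-2)*(-3)) = 39*(-1*6) = 39*(-6) = -234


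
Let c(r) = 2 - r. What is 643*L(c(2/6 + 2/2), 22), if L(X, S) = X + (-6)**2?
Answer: 70730/3 ≈ 23577.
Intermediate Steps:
L(X, S) = 36 + X (L(X, S) = X + 36 = 36 + X)
643*L(c(2/6 + 2/2), 22) = 643*(36 + (2 - (2/6 + 2/2))) = 643*(36 + (2 - (2*(1/6) + 2*(1/2)))) = 643*(36 + (2 - (1/3 + 1))) = 643*(36 + (2 - 1*4/3)) = 643*(36 + (2 - 4/3)) = 643*(36 + 2/3) = 643*(110/3) = 70730/3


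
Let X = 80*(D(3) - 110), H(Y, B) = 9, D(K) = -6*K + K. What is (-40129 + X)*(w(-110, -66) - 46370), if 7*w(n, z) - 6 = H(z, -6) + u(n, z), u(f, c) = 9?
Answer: 16270169014/7 ≈ 2.3243e+9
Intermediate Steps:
D(K) = -5*K
w(n, z) = 24/7 (w(n, z) = 6/7 + (9 + 9)/7 = 6/7 + (⅐)*18 = 6/7 + 18/7 = 24/7)
X = -10000 (X = 80*(-5*3 - 110) = 80*(-15 - 110) = 80*(-125) = -10000)
(-40129 + X)*(w(-110, -66) - 46370) = (-40129 - 10000)*(24/7 - 46370) = -50129*(-324566/7) = 16270169014/7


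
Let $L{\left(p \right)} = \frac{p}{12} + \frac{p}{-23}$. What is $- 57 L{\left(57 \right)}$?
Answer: $- \frac{11913}{92} \approx -129.49$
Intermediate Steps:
$L{\left(p \right)} = \frac{11 p}{276}$ ($L{\left(p \right)} = p \frac{1}{12} + p \left(- \frac{1}{23}\right) = \frac{p}{12} - \frac{p}{23} = \frac{11 p}{276}$)
$- 57 L{\left(57 \right)} = - 57 \cdot \frac{11}{276} \cdot 57 = \left(-57\right) \frac{209}{92} = - \frac{11913}{92}$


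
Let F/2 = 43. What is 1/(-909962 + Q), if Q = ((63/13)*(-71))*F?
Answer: -13/12214184 ≈ -1.0643e-6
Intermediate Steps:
F = 86 (F = 2*43 = 86)
Q = -384678/13 (Q = ((63/13)*(-71))*86 = -4473/13*86 = -384678/13 ≈ -29591.)
1/(-909962 + Q) = 1/(-909962 - 384678/13) = 1/(-12214184/13) = -13/12214184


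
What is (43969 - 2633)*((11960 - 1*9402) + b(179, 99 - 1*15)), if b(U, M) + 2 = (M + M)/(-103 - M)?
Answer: 19750506144/187 ≈ 1.0562e+8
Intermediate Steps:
b(U, M) = -2 + 2*M/(-103 - M) (b(U, M) = -2 + (M + M)/(-103 - M) = -2 + (2*M)/(-103 - M) = -2 + 2*M/(-103 - M))
(43969 - 2633)*((11960 - 1*9402) + b(179, 99 - 1*15)) = (43969 - 2633)*((11960 - 1*9402) + 2*(-103 - 2*(99 - 1*15))/(103 + (99 - 1*15))) = 41336*((11960 - 9402) + 2*(-103 - 2*(99 - 15))/(103 + (99 - 15))) = 41336*(2558 + 2*(-103 - 2*84)/(103 + 84)) = 41336*(2558 + 2*(-103 - 168)/187) = 41336*(2558 + 2*(1/187)*(-271)) = 41336*(2558 - 542/187) = 41336*(477804/187) = 19750506144/187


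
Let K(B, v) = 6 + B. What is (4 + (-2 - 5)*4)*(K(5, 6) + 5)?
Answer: -384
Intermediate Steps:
(4 + (-2 - 5)*4)*(K(5, 6) + 5) = (4 + (-2 - 5)*4)*((6 + 5) + 5) = (4 - 7*4)*(11 + 5) = (4 - 28)*16 = -24*16 = -384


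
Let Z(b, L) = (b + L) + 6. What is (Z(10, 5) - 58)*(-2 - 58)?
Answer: 2220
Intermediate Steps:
Z(b, L) = 6 + L + b (Z(b, L) = (L + b) + 6 = 6 + L + b)
(Z(10, 5) - 58)*(-2 - 58) = ((6 + 5 + 10) - 58)*(-2 - 58) = (21 - 58)*(-60) = -37*(-60) = 2220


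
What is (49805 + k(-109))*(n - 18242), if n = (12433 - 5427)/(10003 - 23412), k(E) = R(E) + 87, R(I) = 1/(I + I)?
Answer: -1330266494673360/1461581 ≈ -9.1016e+8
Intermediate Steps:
R(I) = 1/(2*I)
k(E) = 87 + 1/(2*E) (k(E) = 1/(2*E) + 87 = 87 + 1/(2*E))
n = -7006/13409 (n = 7006/(-13409) = 7006*(-1/13409) = -7006/13409 ≈ -0.52248)
(49805 + k(-109))*(n - 18242) = (49805 + (87 + (1/2)/(-109)))*(-7006/13409 - 18242) = (49805 + (87 + (1/2)*(-1/109)))*(-244613984/13409) = (49805 + (87 - 1/218))*(-244613984/13409) = (49805 + 18965/218)*(-244613984/13409) = (10876455/218)*(-244613984/13409) = -1330266494673360/1461581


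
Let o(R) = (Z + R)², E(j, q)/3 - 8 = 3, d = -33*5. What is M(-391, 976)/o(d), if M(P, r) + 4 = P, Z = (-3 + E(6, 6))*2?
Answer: -79/2205 ≈ -0.035828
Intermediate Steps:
d = -165
E(j, q) = 33 (E(j, q) = 24 + 3*3 = 24 + 9 = 33)
Z = 60 (Z = (-3 + 33)*2 = 30*2 = 60)
M(P, r) = -4 + P
o(R) = (60 + R)²
M(-391, 976)/o(d) = (-4 - 391)/((60 - 165)²) = -395/((-105)²) = -395/11025 = -395*1/11025 = -79/2205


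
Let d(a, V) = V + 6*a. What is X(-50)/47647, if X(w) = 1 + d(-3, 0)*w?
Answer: 17/899 ≈ 0.018910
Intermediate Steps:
X(w) = 1 - 18*w (X(w) = 1 + (0 + 6*(-3))*w = 1 + (0 - 18)*w = 1 - 18*w)
X(-50)/47647 = (1 - 18*(-50))/47647 = (1 + 900)*(1/47647) = 901*(1/47647) = 17/899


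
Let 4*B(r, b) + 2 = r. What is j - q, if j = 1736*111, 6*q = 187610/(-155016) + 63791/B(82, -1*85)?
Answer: 223414418929/1162620 ≈ 1.9216e+5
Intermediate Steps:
B(r, b) = -½ + r/4
q = 617804591/1162620 (q = (187610/(-155016) + 63791/(-½ + (¼)*82))/6 = (187610*(-1/155016) + 63791/(-½ + 41/2))/6 = (-93805/77508 + 63791/20)/6 = (⅙)*(617804591/193770) = 617804591/1162620 ≈ 531.39)
j = 192696
j - q = 192696 - 1*617804591/1162620 = 192696 - 617804591/1162620 = 223414418929/1162620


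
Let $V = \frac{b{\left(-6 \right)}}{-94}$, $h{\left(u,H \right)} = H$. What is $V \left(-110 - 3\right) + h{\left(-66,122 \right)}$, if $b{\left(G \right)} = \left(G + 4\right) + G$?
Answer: $\frac{5282}{47} \approx 112.38$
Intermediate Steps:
$b{\left(G \right)} = 4 + 2 G$ ($b{\left(G \right)} = \left(4 + G\right) + G = 4 + 2 G$)
$V = \frac{4}{47}$ ($V = \frac{4 + 2 \left(-6\right)}{-94} = \left(4 - 12\right) \left(- \frac{1}{94}\right) = \left(-8\right) \left(- \frac{1}{94}\right) = \frac{4}{47} \approx 0.085106$)
$V \left(-110 - 3\right) + h{\left(-66,122 \right)} = \frac{4 \left(-110 - 3\right)}{47} + 122 = \frac{4}{47} \left(-113\right) + 122 = - \frac{452}{47} + 122 = \frac{5282}{47}$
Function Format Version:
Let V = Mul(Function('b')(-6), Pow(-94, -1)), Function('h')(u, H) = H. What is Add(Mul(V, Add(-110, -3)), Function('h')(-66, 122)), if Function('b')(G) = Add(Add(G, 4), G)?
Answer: Rational(5282, 47) ≈ 112.38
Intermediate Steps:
Function('b')(G) = Add(4, Mul(2, G)) (Function('b')(G) = Add(Add(4, G), G) = Add(4, Mul(2, G)))
V = Rational(4, 47) (V = Mul(Add(4, Mul(2, -6)), Pow(-94, -1)) = Mul(Add(4, -12), Rational(-1, 94)) = Mul(-8, Rational(-1, 94)) = Rational(4, 47) ≈ 0.085106)
Add(Mul(V, Add(-110, -3)), Function('h')(-66, 122)) = Add(Mul(Rational(4, 47), Add(-110, -3)), 122) = Add(Mul(Rational(4, 47), -113), 122) = Add(Rational(-452, 47), 122) = Rational(5282, 47)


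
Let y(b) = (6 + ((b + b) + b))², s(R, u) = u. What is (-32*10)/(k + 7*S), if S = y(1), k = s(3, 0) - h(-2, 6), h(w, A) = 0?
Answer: -320/567 ≈ -0.56437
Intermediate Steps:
k = 0 (k = 0 - 1*0 = 0 + 0 = 0)
y(b) = (6 + 3*b)² (y(b) = (6 + (2*b + b))² = (6 + 3*b)²)
S = 81 (S = 9*(2 + 1)² = 9*3² = 9*9 = 81)
(-32*10)/(k + 7*S) = (-32*10)/(0 + 7*81) = -320/(0 + 567) = -320/567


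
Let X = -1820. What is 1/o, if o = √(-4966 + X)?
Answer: -I*√754/2262 ≈ -0.012139*I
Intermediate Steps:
o = 3*I*√754 (o = √(-4966 - 1820) = √(-6786) = 3*I*√754 ≈ 82.377*I)
1/o = 1/(3*I*√754) = -I*√754/2262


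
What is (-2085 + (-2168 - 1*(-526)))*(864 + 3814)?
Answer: -17434906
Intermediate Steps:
(-2085 + (-2168 - 1*(-526)))*(864 + 3814) = (-2085 + (-2168 + 526))*4678 = (-2085 - 1642)*4678 = -3727*4678 = -17434906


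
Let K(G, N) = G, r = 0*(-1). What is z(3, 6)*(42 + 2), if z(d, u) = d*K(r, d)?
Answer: 0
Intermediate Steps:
r = 0
z(d, u) = 0 (z(d, u) = d*0 = 0)
z(3, 6)*(42 + 2) = 0*(42 + 2) = 0*44 = 0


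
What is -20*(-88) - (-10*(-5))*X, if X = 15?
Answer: 1010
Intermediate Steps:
-20*(-88) - (-10*(-5))*X = -20*(-88) - (-10*(-5))*15 = 1760 - 50*15 = 1760 - 1*750 = 1760 - 750 = 1010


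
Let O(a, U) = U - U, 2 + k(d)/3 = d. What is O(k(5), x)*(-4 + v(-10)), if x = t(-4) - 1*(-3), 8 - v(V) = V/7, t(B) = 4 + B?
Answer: 0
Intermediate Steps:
k(d) = -6 + 3*d
v(V) = 8 - V/7
x = 3 (x = (4 - 4) - 1*(-3) = 0 + 3 = 3)
O(a, U) = 0
O(k(5), x)*(-4 + v(-10)) = 0*(-4 + (8 - 1/7*(-10))) = 0*(-4 + (8 + 10/7)) = 0*(-4 + 66/7) = 0*(38/7) = 0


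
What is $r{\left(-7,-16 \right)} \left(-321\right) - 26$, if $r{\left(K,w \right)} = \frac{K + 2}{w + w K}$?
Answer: $- \frac{297}{32} \approx -9.2813$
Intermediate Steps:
$r{\left(K,w \right)} = \frac{2 + K}{w + K w}$
$r{\left(-7,-16 \right)} \left(-321\right) - 26 = \frac{2 - 7}{\left(-16\right) \left(1 - 7\right)} \left(-321\right) - 26 = \left(- \frac{1}{16}\right) \frac{1}{-6} \left(-5\right) \left(-321\right) - 26 = \left(- \frac{1}{16}\right) \left(- \frac{1}{6}\right) \left(-5\right) \left(-321\right) - 26 = \left(- \frac{5}{96}\right) \left(-321\right) - 26 = \frac{535}{32} - 26 = - \frac{297}{32}$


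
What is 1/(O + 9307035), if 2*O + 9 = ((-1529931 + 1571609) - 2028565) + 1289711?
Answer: 2/17916885 ≈ 1.1163e-7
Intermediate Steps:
O = -697185/2 (O = -9/2 + (((-1529931 + 1571609) - 2028565) + 1289711)/2 = -9/2 + ((41678 - 2028565) + 1289711)/2 = -9/2 + (-1986887 + 1289711)/2 = -9/2 + (½)*(-697176) = -9/2 - 348588 = -697185/2 ≈ -3.4859e+5)
1/(O + 9307035) = 1/(-697185/2 + 9307035) = 1/(17916885/2) = 2/17916885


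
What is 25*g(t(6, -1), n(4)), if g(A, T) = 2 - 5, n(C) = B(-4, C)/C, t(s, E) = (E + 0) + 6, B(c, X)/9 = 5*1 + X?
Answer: -75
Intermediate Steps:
B(c, X) = 45 + 9*X (B(c, X) = 9*(5*1 + X) = 9*(5 + X) = 45 + 9*X)
t(s, E) = 6 + E (t(s, E) = E + 6 = 6 + E)
n(C) = (45 + 9*C)/C
g(A, T) = -3
25*g(t(6, -1), n(4)) = 25*(-3) = -75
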